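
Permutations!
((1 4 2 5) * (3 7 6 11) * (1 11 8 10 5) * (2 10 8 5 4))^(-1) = ((1 2)(3 7 6 5 11)(4 10))^(-1) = (1 2)(3 11 5 6 7)(4 10)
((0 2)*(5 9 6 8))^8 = (9)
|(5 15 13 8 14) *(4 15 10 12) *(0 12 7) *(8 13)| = 9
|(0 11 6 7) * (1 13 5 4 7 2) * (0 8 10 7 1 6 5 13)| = 30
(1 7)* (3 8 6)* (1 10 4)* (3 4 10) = (10)(1 7 3 8 6 4) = [0, 7, 2, 8, 1, 5, 4, 3, 6, 9, 10]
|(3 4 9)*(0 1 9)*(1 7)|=|(0 7 1 9 3 4)|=6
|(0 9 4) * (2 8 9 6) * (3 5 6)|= 8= |(0 3 5 6 2 8 9 4)|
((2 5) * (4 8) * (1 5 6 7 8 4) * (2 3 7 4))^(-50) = ((1 5 3 7 8)(2 6 4))^(-50) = (8)(2 6 4)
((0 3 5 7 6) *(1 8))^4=(8)(0 6 7 5 3)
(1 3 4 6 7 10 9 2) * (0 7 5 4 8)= [7, 3, 1, 8, 6, 4, 5, 10, 0, 2, 9]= (0 7 10 9 2 1 3 8)(4 6 5)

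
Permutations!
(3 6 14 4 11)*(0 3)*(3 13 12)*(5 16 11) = (0 13 12 3 6 14 4 5 16 11) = [13, 1, 2, 6, 5, 16, 14, 7, 8, 9, 10, 0, 3, 12, 4, 15, 11]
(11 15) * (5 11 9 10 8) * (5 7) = [0, 1, 2, 3, 4, 11, 6, 5, 7, 10, 8, 15, 12, 13, 14, 9] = (5 11 15 9 10 8 7)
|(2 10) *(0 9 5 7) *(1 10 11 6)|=20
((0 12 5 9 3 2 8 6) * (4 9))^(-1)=(0 6 8 2 3 9 4 5 12)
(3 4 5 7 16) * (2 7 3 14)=(2 7 16 14)(3 4 5)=[0, 1, 7, 4, 5, 3, 6, 16, 8, 9, 10, 11, 12, 13, 2, 15, 14]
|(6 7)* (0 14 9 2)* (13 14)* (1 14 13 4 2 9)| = |(0 4 2)(1 14)(6 7)| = 6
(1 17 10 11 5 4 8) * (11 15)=[0, 17, 2, 3, 8, 4, 6, 7, 1, 9, 15, 5, 12, 13, 14, 11, 16, 10]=(1 17 10 15 11 5 4 8)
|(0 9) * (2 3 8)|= |(0 9)(2 3 8)|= 6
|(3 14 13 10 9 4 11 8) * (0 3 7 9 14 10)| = |(0 3 10 14 13)(4 11 8 7 9)| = 5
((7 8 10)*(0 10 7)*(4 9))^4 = ((0 10)(4 9)(7 8))^4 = (10)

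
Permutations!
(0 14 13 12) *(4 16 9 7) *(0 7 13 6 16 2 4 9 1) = [14, 0, 4, 3, 2, 5, 16, 9, 8, 13, 10, 11, 7, 12, 6, 15, 1] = (0 14 6 16 1)(2 4)(7 9 13 12)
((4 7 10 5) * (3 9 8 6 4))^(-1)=((3 9 8 6 4 7 10 5))^(-1)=(3 5 10 7 4 6 8 9)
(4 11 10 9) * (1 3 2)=[0, 3, 1, 2, 11, 5, 6, 7, 8, 4, 9, 10]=(1 3 2)(4 11 10 9)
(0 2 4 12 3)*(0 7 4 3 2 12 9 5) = (0 12 2 3 7 4 9 5) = [12, 1, 3, 7, 9, 0, 6, 4, 8, 5, 10, 11, 2]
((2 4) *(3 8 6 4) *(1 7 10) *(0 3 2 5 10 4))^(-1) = ((0 3 8 6)(1 7 4 5 10))^(-1) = (0 6 8 3)(1 10 5 4 7)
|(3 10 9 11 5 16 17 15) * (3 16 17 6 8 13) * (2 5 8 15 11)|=9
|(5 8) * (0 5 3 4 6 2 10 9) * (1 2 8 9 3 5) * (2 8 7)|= |(0 1 8 5 9)(2 10 3 4 6 7)|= 30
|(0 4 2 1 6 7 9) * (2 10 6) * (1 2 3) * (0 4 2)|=10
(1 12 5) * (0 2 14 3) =[2, 12, 14, 0, 4, 1, 6, 7, 8, 9, 10, 11, 5, 13, 3] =(0 2 14 3)(1 12 5)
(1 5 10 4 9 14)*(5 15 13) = (1 15 13 5 10 4 9 14) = [0, 15, 2, 3, 9, 10, 6, 7, 8, 14, 4, 11, 12, 5, 1, 13]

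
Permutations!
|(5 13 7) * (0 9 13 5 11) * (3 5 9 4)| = 8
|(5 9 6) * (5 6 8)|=|(5 9 8)|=3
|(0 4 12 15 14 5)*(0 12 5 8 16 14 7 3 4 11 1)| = |(0 11 1)(3 4 5 12 15 7)(8 16 14)| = 6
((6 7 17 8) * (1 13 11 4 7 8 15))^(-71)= ((1 13 11 4 7 17 15)(6 8))^(-71)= (1 15 17 7 4 11 13)(6 8)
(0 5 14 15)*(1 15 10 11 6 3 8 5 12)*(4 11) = [12, 15, 2, 8, 11, 14, 3, 7, 5, 9, 4, 6, 1, 13, 10, 0] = (0 12 1 15)(3 8 5 14 10 4 11 6)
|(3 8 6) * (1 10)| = |(1 10)(3 8 6)| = 6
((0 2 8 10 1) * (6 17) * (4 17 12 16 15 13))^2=(0 8 1 2 10)(4 6 16 13 17 12 15)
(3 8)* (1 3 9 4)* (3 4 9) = [0, 4, 2, 8, 1, 5, 6, 7, 3, 9] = (9)(1 4)(3 8)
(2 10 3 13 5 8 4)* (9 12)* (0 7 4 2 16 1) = [7, 0, 10, 13, 16, 8, 6, 4, 2, 12, 3, 11, 9, 5, 14, 15, 1] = (0 7 4 16 1)(2 10 3 13 5 8)(9 12)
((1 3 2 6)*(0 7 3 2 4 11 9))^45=((0 7 3 4 11 9)(1 2 6))^45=(0 4)(3 9)(7 11)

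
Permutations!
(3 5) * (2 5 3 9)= [0, 1, 5, 3, 4, 9, 6, 7, 8, 2]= (2 5 9)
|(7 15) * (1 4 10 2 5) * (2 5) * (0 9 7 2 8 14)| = |(0 9 7 15 2 8 14)(1 4 10 5)| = 28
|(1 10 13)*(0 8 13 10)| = |(0 8 13 1)| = 4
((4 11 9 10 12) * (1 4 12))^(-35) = (12)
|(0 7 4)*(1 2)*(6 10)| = 6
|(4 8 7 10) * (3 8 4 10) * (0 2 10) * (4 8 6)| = 15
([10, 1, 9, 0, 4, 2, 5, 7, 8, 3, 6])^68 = [9, 1, 6, 2, 4, 10, 0, 7, 8, 5, 3]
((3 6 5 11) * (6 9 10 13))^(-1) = (3 11 5 6 13 10 9)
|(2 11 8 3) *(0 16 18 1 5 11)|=|(0 16 18 1 5 11 8 3 2)|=9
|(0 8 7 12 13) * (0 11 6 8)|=6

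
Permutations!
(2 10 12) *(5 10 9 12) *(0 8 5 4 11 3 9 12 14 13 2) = (0 8 5 10 4 11 3 9 14 13 2 12) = [8, 1, 12, 9, 11, 10, 6, 7, 5, 14, 4, 3, 0, 2, 13]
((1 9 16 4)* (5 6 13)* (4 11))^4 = (1 4 11 16 9)(5 6 13) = ((1 9 16 11 4)(5 6 13))^4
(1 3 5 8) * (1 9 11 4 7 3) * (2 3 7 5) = (2 3)(4 5 8 9 11) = [0, 1, 3, 2, 5, 8, 6, 7, 9, 11, 10, 4]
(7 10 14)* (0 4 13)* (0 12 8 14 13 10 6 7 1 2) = (0 4 10 13 12 8 14 1 2)(6 7) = [4, 2, 0, 3, 10, 5, 7, 6, 14, 9, 13, 11, 8, 12, 1]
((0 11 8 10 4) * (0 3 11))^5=((3 11 8 10 4))^5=(11)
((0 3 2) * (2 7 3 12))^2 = (0 2 12)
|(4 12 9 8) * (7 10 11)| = |(4 12 9 8)(7 10 11)| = 12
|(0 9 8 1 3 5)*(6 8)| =|(0 9 6 8 1 3 5)| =7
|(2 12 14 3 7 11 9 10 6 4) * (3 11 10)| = |(2 12 14 11 9 3 7 10 6 4)| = 10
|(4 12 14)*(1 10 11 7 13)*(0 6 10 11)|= 12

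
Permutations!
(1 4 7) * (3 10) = (1 4 7)(3 10) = [0, 4, 2, 10, 7, 5, 6, 1, 8, 9, 3]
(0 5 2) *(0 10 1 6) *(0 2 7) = (0 5 7)(1 6 2 10) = [5, 6, 10, 3, 4, 7, 2, 0, 8, 9, 1]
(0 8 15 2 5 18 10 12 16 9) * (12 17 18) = (0 8 15 2 5 12 16 9)(10 17 18) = [8, 1, 5, 3, 4, 12, 6, 7, 15, 0, 17, 11, 16, 13, 14, 2, 9, 18, 10]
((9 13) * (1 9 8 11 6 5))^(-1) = ((1 9 13 8 11 6 5))^(-1) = (1 5 6 11 8 13 9)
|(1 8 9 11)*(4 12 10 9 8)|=|(1 4 12 10 9 11)|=6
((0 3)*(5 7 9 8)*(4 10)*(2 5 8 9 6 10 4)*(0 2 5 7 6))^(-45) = (10)(0 7 2 3)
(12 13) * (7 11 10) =(7 11 10)(12 13) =[0, 1, 2, 3, 4, 5, 6, 11, 8, 9, 7, 10, 13, 12]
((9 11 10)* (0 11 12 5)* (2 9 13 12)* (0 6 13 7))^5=((0 11 10 7)(2 9)(5 6 13 12))^5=(0 11 10 7)(2 9)(5 6 13 12)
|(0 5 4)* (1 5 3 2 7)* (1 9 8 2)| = 20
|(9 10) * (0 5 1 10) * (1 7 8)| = 7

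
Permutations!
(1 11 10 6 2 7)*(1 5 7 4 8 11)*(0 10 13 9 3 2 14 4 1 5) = (0 10 6 14 4 8 11 13 9 3 2 1 5 7) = [10, 5, 1, 2, 8, 7, 14, 0, 11, 3, 6, 13, 12, 9, 4]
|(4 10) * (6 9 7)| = |(4 10)(6 9 7)| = 6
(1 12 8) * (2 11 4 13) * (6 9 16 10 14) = [0, 12, 11, 3, 13, 5, 9, 7, 1, 16, 14, 4, 8, 2, 6, 15, 10] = (1 12 8)(2 11 4 13)(6 9 16 10 14)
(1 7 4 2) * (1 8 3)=(1 7 4 2 8 3)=[0, 7, 8, 1, 2, 5, 6, 4, 3]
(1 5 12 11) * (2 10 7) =(1 5 12 11)(2 10 7) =[0, 5, 10, 3, 4, 12, 6, 2, 8, 9, 7, 1, 11]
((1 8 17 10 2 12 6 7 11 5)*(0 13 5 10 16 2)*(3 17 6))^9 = (2 16 17 3 12)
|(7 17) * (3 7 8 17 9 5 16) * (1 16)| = |(1 16 3 7 9 5)(8 17)| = 6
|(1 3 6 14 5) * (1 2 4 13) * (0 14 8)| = 10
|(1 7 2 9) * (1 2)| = 2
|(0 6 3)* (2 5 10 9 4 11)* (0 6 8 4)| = 8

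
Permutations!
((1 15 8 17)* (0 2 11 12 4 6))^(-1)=(0 6 4 12 11 2)(1 17 8 15)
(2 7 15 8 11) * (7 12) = (2 12 7 15 8 11) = [0, 1, 12, 3, 4, 5, 6, 15, 11, 9, 10, 2, 7, 13, 14, 8]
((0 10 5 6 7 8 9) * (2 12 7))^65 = (0 5 2 7 9 10 6 12 8)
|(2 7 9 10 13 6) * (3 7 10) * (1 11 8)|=|(1 11 8)(2 10 13 6)(3 7 9)|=12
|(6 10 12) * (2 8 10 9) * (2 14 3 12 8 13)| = 10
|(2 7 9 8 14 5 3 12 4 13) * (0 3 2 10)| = 6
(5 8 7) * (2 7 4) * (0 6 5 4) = (0 6 5 8)(2 7 4) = [6, 1, 7, 3, 2, 8, 5, 4, 0]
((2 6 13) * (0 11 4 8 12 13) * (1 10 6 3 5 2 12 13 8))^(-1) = ((0 11 4 1 10 6)(2 3 5)(8 13 12))^(-1) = (0 6 10 1 4 11)(2 5 3)(8 12 13)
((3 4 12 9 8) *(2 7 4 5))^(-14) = ((2 7 4 12 9 8 3 5))^(-14) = (2 4 9 3)(5 7 12 8)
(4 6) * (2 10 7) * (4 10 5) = [0, 1, 5, 3, 6, 4, 10, 2, 8, 9, 7] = (2 5 4 6 10 7)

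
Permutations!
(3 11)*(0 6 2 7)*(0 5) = (0 6 2 7 5)(3 11) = [6, 1, 7, 11, 4, 0, 2, 5, 8, 9, 10, 3]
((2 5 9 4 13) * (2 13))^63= (13)(2 4 9 5)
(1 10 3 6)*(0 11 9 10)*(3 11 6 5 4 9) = (0 6 1)(3 5 4 9 10 11) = [6, 0, 2, 5, 9, 4, 1, 7, 8, 10, 11, 3]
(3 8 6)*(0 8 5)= (0 8 6 3 5)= [8, 1, 2, 5, 4, 0, 3, 7, 6]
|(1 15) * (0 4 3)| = 6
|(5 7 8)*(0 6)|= 6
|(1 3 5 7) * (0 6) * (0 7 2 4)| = 8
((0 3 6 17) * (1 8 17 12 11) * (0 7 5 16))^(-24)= ((0 3 6 12 11 1 8 17 7 5 16))^(-24)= (0 5 17 1 12 3 16 7 8 11 6)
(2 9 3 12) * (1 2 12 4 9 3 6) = (12)(1 2 3 4 9 6) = [0, 2, 3, 4, 9, 5, 1, 7, 8, 6, 10, 11, 12]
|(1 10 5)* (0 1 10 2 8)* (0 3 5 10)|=6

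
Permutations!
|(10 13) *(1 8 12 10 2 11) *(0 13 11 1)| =8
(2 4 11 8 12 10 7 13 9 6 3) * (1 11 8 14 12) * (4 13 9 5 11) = (1 4 8)(2 13 5 11 14 12 10 7 9 6 3) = [0, 4, 13, 2, 8, 11, 3, 9, 1, 6, 7, 14, 10, 5, 12]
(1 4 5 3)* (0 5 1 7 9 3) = (0 5)(1 4)(3 7 9) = [5, 4, 2, 7, 1, 0, 6, 9, 8, 3]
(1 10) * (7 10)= [0, 7, 2, 3, 4, 5, 6, 10, 8, 9, 1]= (1 7 10)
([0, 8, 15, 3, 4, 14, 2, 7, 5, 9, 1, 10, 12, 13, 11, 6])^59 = [0, 10, 6, 3, 4, 8, 15, 7, 1, 9, 11, 14, 12, 13, 5, 2]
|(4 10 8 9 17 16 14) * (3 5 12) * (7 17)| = 24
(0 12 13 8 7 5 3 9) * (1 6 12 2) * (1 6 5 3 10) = (0 2 6 12 13 8 7 3 9)(1 5 10) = [2, 5, 6, 9, 4, 10, 12, 3, 7, 0, 1, 11, 13, 8]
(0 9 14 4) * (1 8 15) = (0 9 14 4)(1 8 15) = [9, 8, 2, 3, 0, 5, 6, 7, 15, 14, 10, 11, 12, 13, 4, 1]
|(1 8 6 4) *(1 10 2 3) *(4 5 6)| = 6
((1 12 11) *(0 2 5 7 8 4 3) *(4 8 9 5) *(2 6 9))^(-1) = ((0 6 9 5 7 2 4 3)(1 12 11))^(-1) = (0 3 4 2 7 5 9 6)(1 11 12)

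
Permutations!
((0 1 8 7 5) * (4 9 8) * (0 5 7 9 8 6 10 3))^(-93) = (0 8 10 1 9 3 4 6)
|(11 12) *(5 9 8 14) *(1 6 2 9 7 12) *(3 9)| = 11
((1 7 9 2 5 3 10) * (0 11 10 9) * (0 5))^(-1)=(0 2 9 3 5 7 1 10 11)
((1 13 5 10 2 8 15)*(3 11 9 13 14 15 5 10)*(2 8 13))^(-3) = (15)(2 3 10 9 5 13 11 8)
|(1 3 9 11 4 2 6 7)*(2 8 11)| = |(1 3 9 2 6 7)(4 8 11)| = 6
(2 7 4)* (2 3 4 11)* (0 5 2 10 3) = (0 5 2 7 11 10 3 4) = [5, 1, 7, 4, 0, 2, 6, 11, 8, 9, 3, 10]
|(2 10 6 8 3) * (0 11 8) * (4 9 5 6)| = 10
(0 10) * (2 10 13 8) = (0 13 8 2 10) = [13, 1, 10, 3, 4, 5, 6, 7, 2, 9, 0, 11, 12, 8]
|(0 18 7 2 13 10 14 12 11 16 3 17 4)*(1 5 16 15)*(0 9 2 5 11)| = |(0 18 7 5 16 3 17 4 9 2 13 10 14 12)(1 11 15)| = 42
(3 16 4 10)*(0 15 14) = (0 15 14)(3 16 4 10) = [15, 1, 2, 16, 10, 5, 6, 7, 8, 9, 3, 11, 12, 13, 0, 14, 4]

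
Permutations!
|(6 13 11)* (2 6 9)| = |(2 6 13 11 9)| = 5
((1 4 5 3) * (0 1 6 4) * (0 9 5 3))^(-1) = ((0 1 9 5)(3 6 4))^(-1) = (0 5 9 1)(3 4 6)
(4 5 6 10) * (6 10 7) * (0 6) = (0 6 7)(4 5 10) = [6, 1, 2, 3, 5, 10, 7, 0, 8, 9, 4]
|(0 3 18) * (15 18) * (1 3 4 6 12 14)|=9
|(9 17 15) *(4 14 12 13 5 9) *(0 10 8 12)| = |(0 10 8 12 13 5 9 17 15 4 14)| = 11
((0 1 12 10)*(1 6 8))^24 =((0 6 8 1 12 10))^24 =(12)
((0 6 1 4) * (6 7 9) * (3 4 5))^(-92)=((0 7 9 6 1 5 3 4))^(-92)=(0 1)(3 9)(4 6)(5 7)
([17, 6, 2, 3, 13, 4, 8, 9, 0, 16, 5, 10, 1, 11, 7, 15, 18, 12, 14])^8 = [12, 8, 2, 3, 10, 11, 0, 18, 17, 14, 13, 4, 6, 5, 16, 15, 7, 1, 9]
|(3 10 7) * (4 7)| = 4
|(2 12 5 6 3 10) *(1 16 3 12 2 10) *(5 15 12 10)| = 6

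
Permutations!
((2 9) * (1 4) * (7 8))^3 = ((1 4)(2 9)(7 8))^3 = (1 4)(2 9)(7 8)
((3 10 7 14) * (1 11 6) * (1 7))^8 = (1 11 6 7 14 3 10)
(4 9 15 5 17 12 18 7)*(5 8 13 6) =(4 9 15 8 13 6 5 17 12 18 7) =[0, 1, 2, 3, 9, 17, 5, 4, 13, 15, 10, 11, 18, 6, 14, 8, 16, 12, 7]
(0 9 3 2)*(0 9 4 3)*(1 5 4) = (0 1 5 4 3 2 9) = [1, 5, 9, 2, 3, 4, 6, 7, 8, 0]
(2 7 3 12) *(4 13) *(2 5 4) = (2 7 3 12 5 4 13) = [0, 1, 7, 12, 13, 4, 6, 3, 8, 9, 10, 11, 5, 2]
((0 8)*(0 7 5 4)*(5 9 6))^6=(0 4 5 6 9 7 8)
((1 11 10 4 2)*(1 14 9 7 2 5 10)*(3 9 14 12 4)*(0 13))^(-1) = (14)(0 13)(1 11)(2 7 9 3 10 5 4 12)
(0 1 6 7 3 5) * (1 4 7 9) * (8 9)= (0 4 7 3 5)(1 6 8 9)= [4, 6, 2, 5, 7, 0, 8, 3, 9, 1]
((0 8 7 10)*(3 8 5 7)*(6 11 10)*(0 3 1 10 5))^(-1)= (1 8 3 10)(5 11 6 7)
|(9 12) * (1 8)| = |(1 8)(9 12)| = 2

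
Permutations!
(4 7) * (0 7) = (0 7 4) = [7, 1, 2, 3, 0, 5, 6, 4]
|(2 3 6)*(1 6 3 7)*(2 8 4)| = |(1 6 8 4 2 7)| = 6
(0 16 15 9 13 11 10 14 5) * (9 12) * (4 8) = [16, 1, 2, 3, 8, 0, 6, 7, 4, 13, 14, 10, 9, 11, 5, 12, 15] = (0 16 15 12 9 13 11 10 14 5)(4 8)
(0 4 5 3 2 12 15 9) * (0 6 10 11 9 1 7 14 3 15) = (0 4 5 15 1 7 14 3 2 12)(6 10 11 9) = [4, 7, 12, 2, 5, 15, 10, 14, 8, 6, 11, 9, 0, 13, 3, 1]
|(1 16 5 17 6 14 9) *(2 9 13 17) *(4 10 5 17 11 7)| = |(1 16 17 6 14 13 11 7 4 10 5 2 9)| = 13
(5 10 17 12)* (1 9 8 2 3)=(1 9 8 2 3)(5 10 17 12)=[0, 9, 3, 1, 4, 10, 6, 7, 2, 8, 17, 11, 5, 13, 14, 15, 16, 12]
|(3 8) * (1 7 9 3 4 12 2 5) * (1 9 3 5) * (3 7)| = |(1 3 8 4 12 2)(5 9)| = 6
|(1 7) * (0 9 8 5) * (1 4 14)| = |(0 9 8 5)(1 7 4 14)| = 4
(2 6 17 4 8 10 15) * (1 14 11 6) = (1 14 11 6 17 4 8 10 15 2) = [0, 14, 1, 3, 8, 5, 17, 7, 10, 9, 15, 6, 12, 13, 11, 2, 16, 4]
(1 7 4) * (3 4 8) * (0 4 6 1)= (0 4)(1 7 8 3 6)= [4, 7, 2, 6, 0, 5, 1, 8, 3]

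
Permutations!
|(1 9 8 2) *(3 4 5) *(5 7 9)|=8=|(1 5 3 4 7 9 8 2)|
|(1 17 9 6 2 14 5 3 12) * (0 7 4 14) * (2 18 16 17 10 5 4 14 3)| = 10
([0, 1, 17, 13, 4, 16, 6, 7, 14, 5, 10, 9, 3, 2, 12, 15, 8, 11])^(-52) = [0, 1, 9, 17, 4, 14, 6, 7, 3, 8, 10, 16, 2, 11, 13, 15, 12, 5]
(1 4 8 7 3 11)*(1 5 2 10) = [0, 4, 10, 11, 8, 2, 6, 3, 7, 9, 1, 5] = (1 4 8 7 3 11 5 2 10)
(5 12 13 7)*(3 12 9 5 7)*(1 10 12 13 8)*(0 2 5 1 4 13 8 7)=[2, 10, 5, 8, 13, 9, 6, 0, 4, 1, 12, 11, 7, 3]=(0 2 5 9 1 10 12 7)(3 8 4 13)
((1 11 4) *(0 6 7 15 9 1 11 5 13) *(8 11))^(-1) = (0 13 5 1 9 15 7 6)(4 11 8)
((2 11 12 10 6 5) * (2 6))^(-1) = ((2 11 12 10)(5 6))^(-1) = (2 10 12 11)(5 6)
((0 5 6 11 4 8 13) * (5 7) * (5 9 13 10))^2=((0 7 9 13)(4 8 10 5 6 11))^2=(0 9)(4 10 6)(5 11 8)(7 13)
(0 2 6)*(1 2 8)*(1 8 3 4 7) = [3, 2, 6, 4, 7, 5, 0, 1, 8] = (8)(0 3 4 7 1 2 6)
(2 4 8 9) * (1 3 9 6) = (1 3 9 2 4 8 6) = [0, 3, 4, 9, 8, 5, 1, 7, 6, 2]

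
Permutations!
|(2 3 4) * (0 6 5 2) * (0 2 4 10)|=7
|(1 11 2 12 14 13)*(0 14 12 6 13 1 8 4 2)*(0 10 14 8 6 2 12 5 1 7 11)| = |(0 8 4 12 5 1)(6 13)(7 11 10 14)| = 12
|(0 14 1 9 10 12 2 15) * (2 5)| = |(0 14 1 9 10 12 5 2 15)| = 9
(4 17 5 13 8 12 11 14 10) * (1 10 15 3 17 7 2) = (1 10 4 7 2)(3 17 5 13 8 12 11 14 15) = [0, 10, 1, 17, 7, 13, 6, 2, 12, 9, 4, 14, 11, 8, 15, 3, 16, 5]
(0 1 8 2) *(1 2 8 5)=(8)(0 2)(1 5)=[2, 5, 0, 3, 4, 1, 6, 7, 8]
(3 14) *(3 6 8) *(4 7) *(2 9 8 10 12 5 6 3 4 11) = (2 9 8 4 7 11)(3 14)(5 6 10 12) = [0, 1, 9, 14, 7, 6, 10, 11, 4, 8, 12, 2, 5, 13, 3]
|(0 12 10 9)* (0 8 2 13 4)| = 8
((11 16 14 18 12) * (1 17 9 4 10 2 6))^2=(1 9 10 6 17 4 2)(11 14 12 16 18)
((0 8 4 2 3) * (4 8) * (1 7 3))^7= ((8)(0 4 2 1 7 3))^7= (8)(0 4 2 1 7 3)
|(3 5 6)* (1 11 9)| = |(1 11 9)(3 5 6)| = 3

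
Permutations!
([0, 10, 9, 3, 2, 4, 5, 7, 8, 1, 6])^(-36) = [0, 9, 4, 3, 5, 6, 10, 7, 8, 2, 1]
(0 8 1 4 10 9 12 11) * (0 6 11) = [8, 4, 2, 3, 10, 5, 11, 7, 1, 12, 9, 6, 0] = (0 8 1 4 10 9 12)(6 11)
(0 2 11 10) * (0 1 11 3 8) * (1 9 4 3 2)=(0 1 11 10 9 4 3 8)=[1, 11, 2, 8, 3, 5, 6, 7, 0, 4, 9, 10]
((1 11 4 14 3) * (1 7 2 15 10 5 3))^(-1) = (1 14 4 11)(2 7 3 5 10 15)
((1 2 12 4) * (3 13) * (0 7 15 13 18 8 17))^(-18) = (0 8 3 15)(1 12)(2 4)(7 17 18 13)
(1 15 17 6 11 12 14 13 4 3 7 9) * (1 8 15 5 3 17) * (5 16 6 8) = (1 16 6 11 12 14 13 4 17 8 15)(3 7 9 5) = [0, 16, 2, 7, 17, 3, 11, 9, 15, 5, 10, 12, 14, 4, 13, 1, 6, 8]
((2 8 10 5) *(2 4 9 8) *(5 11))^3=((4 9 8 10 11 5))^3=(4 10)(5 8)(9 11)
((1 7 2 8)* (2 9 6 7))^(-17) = (1 2 8)(6 7 9)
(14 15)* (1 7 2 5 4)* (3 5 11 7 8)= (1 8 3 5 4)(2 11 7)(14 15)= [0, 8, 11, 5, 1, 4, 6, 2, 3, 9, 10, 7, 12, 13, 15, 14]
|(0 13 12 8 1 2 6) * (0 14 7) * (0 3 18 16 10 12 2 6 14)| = 13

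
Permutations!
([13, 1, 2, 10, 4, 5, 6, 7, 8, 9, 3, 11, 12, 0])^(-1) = (0 13)(3 10)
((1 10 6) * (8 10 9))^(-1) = ((1 9 8 10 6))^(-1) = (1 6 10 8 9)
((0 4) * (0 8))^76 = (0 4 8)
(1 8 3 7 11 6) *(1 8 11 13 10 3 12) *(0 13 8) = (0 13 10 3 7 8 12 1 11 6) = [13, 11, 2, 7, 4, 5, 0, 8, 12, 9, 3, 6, 1, 10]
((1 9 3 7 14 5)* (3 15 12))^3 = ((1 9 15 12 3 7 14 5))^3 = (1 12 14 9 3 5 15 7)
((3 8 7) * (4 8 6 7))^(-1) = ((3 6 7)(4 8))^(-1) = (3 7 6)(4 8)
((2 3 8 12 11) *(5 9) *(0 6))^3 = (0 6)(2 12 3 11 8)(5 9) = ((0 6)(2 3 8 12 11)(5 9))^3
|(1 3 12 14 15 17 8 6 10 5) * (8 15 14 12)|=6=|(1 3 8 6 10 5)(15 17)|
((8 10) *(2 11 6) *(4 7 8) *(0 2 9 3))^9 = (0 6)(2 9)(3 11)(4 7 8 10)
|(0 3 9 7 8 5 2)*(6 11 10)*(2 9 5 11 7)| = |(0 3 5 9 2)(6 7 8 11 10)| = 5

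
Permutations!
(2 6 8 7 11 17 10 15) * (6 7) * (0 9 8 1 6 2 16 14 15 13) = (0 9 8 2 7 11 17 10 13)(1 6)(14 15 16) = [9, 6, 7, 3, 4, 5, 1, 11, 2, 8, 13, 17, 12, 0, 15, 16, 14, 10]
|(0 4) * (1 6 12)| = 6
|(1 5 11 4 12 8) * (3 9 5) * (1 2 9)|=14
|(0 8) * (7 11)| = 2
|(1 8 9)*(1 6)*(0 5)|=|(0 5)(1 8 9 6)|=4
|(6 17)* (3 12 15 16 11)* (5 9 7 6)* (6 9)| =30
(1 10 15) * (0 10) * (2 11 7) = (0 10 15 1)(2 11 7) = [10, 0, 11, 3, 4, 5, 6, 2, 8, 9, 15, 7, 12, 13, 14, 1]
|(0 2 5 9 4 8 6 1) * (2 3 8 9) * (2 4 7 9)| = 30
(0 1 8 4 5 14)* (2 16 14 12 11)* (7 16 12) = (0 1 8 4 5 7 16 14)(2 12 11) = [1, 8, 12, 3, 5, 7, 6, 16, 4, 9, 10, 2, 11, 13, 0, 15, 14]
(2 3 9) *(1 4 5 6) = (1 4 5 6)(2 3 9) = [0, 4, 3, 9, 5, 6, 1, 7, 8, 2]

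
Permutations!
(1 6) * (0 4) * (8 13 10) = (0 4)(1 6)(8 13 10) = [4, 6, 2, 3, 0, 5, 1, 7, 13, 9, 8, 11, 12, 10]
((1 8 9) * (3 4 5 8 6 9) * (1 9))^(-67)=((9)(1 6)(3 4 5 8))^(-67)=(9)(1 6)(3 4 5 8)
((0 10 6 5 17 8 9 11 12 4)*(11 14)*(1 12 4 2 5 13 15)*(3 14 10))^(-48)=(0 14 4 3 11)(1 10 5 15 9 2 13 8 12 6 17)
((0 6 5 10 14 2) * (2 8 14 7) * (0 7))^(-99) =((0 6 5 10)(2 7)(8 14))^(-99) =(0 6 5 10)(2 7)(8 14)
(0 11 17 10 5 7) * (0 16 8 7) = [11, 1, 2, 3, 4, 0, 6, 16, 7, 9, 5, 17, 12, 13, 14, 15, 8, 10] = (0 11 17 10 5)(7 16 8)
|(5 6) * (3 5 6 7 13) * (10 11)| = 4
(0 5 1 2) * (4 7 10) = (0 5 1 2)(4 7 10) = [5, 2, 0, 3, 7, 1, 6, 10, 8, 9, 4]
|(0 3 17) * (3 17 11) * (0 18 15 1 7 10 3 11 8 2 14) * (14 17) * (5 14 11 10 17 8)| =|(0 11 10 3 5 14)(1 7 17 18 15)(2 8)| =30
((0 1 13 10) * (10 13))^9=(13)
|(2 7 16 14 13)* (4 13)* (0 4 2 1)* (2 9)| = 20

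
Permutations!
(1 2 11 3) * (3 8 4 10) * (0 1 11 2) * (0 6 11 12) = [1, 6, 2, 12, 10, 5, 11, 7, 4, 9, 3, 8, 0] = (0 1 6 11 8 4 10 3 12)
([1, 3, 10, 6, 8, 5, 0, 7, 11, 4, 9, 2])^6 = [3, 6, 2, 0, 4, 5, 1, 7, 8, 9, 10, 11]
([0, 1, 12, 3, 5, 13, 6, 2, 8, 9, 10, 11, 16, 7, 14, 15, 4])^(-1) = (2 7 13 5 4 16 12)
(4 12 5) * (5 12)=(12)(4 5)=[0, 1, 2, 3, 5, 4, 6, 7, 8, 9, 10, 11, 12]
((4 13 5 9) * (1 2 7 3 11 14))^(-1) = ((1 2 7 3 11 14)(4 13 5 9))^(-1) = (1 14 11 3 7 2)(4 9 5 13)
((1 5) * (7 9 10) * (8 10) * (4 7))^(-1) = (1 5)(4 10 8 9 7)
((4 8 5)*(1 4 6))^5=(8)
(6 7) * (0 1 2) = (0 1 2)(6 7) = [1, 2, 0, 3, 4, 5, 7, 6]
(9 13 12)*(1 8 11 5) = (1 8 11 5)(9 13 12) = [0, 8, 2, 3, 4, 1, 6, 7, 11, 13, 10, 5, 9, 12]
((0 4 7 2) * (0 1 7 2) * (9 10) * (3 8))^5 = ((0 4 2 1 7)(3 8)(9 10))^5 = (3 8)(9 10)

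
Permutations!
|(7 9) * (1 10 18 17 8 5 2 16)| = 8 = |(1 10 18 17 8 5 2 16)(7 9)|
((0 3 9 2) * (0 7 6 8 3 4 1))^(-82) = (0 1 4)(2 6 3)(7 8 9)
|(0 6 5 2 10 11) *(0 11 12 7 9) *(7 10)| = |(0 6 5 2 7 9)(10 12)| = 6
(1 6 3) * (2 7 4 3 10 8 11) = (1 6 10 8 11 2 7 4 3) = [0, 6, 7, 1, 3, 5, 10, 4, 11, 9, 8, 2]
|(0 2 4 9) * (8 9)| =5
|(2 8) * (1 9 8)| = |(1 9 8 2)| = 4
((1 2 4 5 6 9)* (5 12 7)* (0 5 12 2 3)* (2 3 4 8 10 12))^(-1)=((0 5 6 9 1 4 3)(2 8 10 12 7))^(-1)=(0 3 4 1 9 6 5)(2 7 12 10 8)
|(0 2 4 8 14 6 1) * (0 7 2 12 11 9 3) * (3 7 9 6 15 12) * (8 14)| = |(0 3)(1 9 7 2 4 14 15 12 11 6)| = 10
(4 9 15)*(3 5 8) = [0, 1, 2, 5, 9, 8, 6, 7, 3, 15, 10, 11, 12, 13, 14, 4] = (3 5 8)(4 9 15)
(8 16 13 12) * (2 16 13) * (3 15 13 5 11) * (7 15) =(2 16)(3 7 15 13 12 8 5 11) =[0, 1, 16, 7, 4, 11, 6, 15, 5, 9, 10, 3, 8, 12, 14, 13, 2]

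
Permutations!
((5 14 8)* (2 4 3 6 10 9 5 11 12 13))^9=((2 4 3 6 10 9 5 14 8 11 12 13))^9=(2 11 5 6)(3 13 8 9)(4 12 14 10)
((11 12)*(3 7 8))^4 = ((3 7 8)(11 12))^4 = (12)(3 7 8)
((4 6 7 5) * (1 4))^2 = (1 6 5 4 7) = ((1 4 6 7 5))^2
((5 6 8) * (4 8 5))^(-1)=(4 8)(5 6)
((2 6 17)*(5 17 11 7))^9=(2 7)(5 6)(11 17)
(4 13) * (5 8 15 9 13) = [0, 1, 2, 3, 5, 8, 6, 7, 15, 13, 10, 11, 12, 4, 14, 9] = (4 5 8 15 9 13)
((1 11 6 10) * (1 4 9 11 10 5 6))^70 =(11)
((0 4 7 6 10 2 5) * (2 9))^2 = ((0 4 7 6 10 9 2 5))^2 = (0 7 10 2)(4 6 9 5)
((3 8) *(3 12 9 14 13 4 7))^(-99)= (3 13 12 7 14 8 4 9)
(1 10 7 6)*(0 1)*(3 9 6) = (0 1 10 7 3 9 6) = [1, 10, 2, 9, 4, 5, 0, 3, 8, 6, 7]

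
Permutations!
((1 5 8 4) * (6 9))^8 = ((1 5 8 4)(6 9))^8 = (9)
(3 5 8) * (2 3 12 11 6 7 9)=(2 3 5 8 12 11 6 7 9)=[0, 1, 3, 5, 4, 8, 7, 9, 12, 2, 10, 6, 11]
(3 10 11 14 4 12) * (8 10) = (3 8 10 11 14 4 12) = [0, 1, 2, 8, 12, 5, 6, 7, 10, 9, 11, 14, 3, 13, 4]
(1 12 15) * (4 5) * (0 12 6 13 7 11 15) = (0 12)(1 6 13 7 11 15)(4 5) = [12, 6, 2, 3, 5, 4, 13, 11, 8, 9, 10, 15, 0, 7, 14, 1]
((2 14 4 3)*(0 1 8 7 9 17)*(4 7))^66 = (0 14 8 9 3)(1 7 4 17 2)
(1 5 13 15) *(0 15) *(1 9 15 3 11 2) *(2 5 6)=(0 3 11 5 13)(1 6 2)(9 15)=[3, 6, 1, 11, 4, 13, 2, 7, 8, 15, 10, 5, 12, 0, 14, 9]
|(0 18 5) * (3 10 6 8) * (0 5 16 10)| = 7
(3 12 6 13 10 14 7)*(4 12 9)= (3 9 4 12 6 13 10 14 7)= [0, 1, 2, 9, 12, 5, 13, 3, 8, 4, 14, 11, 6, 10, 7]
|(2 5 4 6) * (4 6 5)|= |(2 4 5 6)|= 4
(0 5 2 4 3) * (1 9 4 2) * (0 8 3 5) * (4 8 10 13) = [0, 9, 2, 10, 5, 1, 6, 7, 3, 8, 13, 11, 12, 4] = (1 9 8 3 10 13 4 5)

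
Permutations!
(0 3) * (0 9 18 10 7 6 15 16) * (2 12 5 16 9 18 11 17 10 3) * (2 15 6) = [15, 1, 12, 18, 4, 16, 6, 2, 8, 11, 7, 17, 5, 13, 14, 9, 0, 10, 3] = (0 15 9 11 17 10 7 2 12 5 16)(3 18)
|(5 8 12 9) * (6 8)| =|(5 6 8 12 9)| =5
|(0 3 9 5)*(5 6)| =5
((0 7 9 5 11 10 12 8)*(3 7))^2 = (0 7 5 10 8 3 9 11 12)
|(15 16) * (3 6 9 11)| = 4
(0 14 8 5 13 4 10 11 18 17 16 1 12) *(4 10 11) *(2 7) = (0 14 8 5 13 10 4 11 18 17 16 1 12)(2 7) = [14, 12, 7, 3, 11, 13, 6, 2, 5, 9, 4, 18, 0, 10, 8, 15, 1, 16, 17]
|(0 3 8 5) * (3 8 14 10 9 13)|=|(0 8 5)(3 14 10 9 13)|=15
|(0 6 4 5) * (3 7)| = |(0 6 4 5)(3 7)| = 4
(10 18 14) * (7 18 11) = [0, 1, 2, 3, 4, 5, 6, 18, 8, 9, 11, 7, 12, 13, 10, 15, 16, 17, 14] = (7 18 14 10 11)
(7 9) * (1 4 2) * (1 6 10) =(1 4 2 6 10)(7 9) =[0, 4, 6, 3, 2, 5, 10, 9, 8, 7, 1]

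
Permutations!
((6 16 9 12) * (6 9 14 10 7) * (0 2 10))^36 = (0 2 10 7 6 16 14)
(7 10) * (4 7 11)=(4 7 10 11)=[0, 1, 2, 3, 7, 5, 6, 10, 8, 9, 11, 4]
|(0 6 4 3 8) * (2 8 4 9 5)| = |(0 6 9 5 2 8)(3 4)| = 6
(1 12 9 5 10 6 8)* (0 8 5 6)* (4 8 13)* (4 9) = (0 13 9 6 5 10)(1 12 4 8) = [13, 12, 2, 3, 8, 10, 5, 7, 1, 6, 0, 11, 4, 9]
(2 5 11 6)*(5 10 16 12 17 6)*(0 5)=[5, 1, 10, 3, 4, 11, 2, 7, 8, 9, 16, 0, 17, 13, 14, 15, 12, 6]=(0 5 11)(2 10 16 12 17 6)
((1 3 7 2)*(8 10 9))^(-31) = ((1 3 7 2)(8 10 9))^(-31) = (1 3 7 2)(8 9 10)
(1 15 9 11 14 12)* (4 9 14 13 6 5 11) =(1 15 14 12)(4 9)(5 11 13 6) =[0, 15, 2, 3, 9, 11, 5, 7, 8, 4, 10, 13, 1, 6, 12, 14]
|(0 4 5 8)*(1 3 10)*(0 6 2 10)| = |(0 4 5 8 6 2 10 1 3)| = 9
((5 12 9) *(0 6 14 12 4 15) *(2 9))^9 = (15)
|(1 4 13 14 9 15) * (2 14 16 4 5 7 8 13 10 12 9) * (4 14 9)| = |(1 5 7 8 13 16 14 2 9 15)(4 10 12)| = 30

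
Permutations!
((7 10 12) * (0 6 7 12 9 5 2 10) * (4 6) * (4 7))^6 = (12)(2 9)(5 10)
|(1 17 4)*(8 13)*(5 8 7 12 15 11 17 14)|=|(1 14 5 8 13 7 12 15 11 17 4)|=11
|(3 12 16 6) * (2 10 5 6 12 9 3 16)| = 6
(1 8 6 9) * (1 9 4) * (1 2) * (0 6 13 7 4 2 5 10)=(0 6 2 1 8 13 7 4 5 10)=[6, 8, 1, 3, 5, 10, 2, 4, 13, 9, 0, 11, 12, 7]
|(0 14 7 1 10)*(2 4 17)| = |(0 14 7 1 10)(2 4 17)| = 15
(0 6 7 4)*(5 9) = (0 6 7 4)(5 9) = [6, 1, 2, 3, 0, 9, 7, 4, 8, 5]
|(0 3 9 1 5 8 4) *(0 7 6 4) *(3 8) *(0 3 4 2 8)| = |(1 5 4 7 6 2 8 3 9)| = 9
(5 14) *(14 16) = (5 16 14) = [0, 1, 2, 3, 4, 16, 6, 7, 8, 9, 10, 11, 12, 13, 5, 15, 14]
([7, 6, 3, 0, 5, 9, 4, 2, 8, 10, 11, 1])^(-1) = [3, 11, 7, 2, 6, 4, 1, 0, 8, 5, 9, 10]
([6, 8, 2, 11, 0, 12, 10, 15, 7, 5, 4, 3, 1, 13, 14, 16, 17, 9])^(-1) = (0 4 10 6)(1 12 5 9 17 16 15 7 8)(3 11)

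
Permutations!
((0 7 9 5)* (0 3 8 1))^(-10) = ((0 7 9 5 3 8 1))^(-10) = (0 3 7 8 9 1 5)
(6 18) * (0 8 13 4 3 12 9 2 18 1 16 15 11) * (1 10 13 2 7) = (0 8 2 18 6 10 13 4 3 12 9 7 1 16 15 11) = [8, 16, 18, 12, 3, 5, 10, 1, 2, 7, 13, 0, 9, 4, 14, 11, 15, 17, 6]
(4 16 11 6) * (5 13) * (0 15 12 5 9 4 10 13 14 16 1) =(0 15 12 5 14 16 11 6 10 13 9 4 1) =[15, 0, 2, 3, 1, 14, 10, 7, 8, 4, 13, 6, 5, 9, 16, 12, 11]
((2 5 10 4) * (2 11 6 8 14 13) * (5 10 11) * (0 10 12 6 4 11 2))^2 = (0 11 5 12 8 13 10 4 2 6 14)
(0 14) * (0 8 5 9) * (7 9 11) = (0 14 8 5 11 7 9) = [14, 1, 2, 3, 4, 11, 6, 9, 5, 0, 10, 7, 12, 13, 8]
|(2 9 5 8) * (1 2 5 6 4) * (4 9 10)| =4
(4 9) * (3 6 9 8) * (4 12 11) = [0, 1, 2, 6, 8, 5, 9, 7, 3, 12, 10, 4, 11] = (3 6 9 12 11 4 8)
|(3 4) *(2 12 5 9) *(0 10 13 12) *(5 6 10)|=|(0 5 9 2)(3 4)(6 10 13 12)|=4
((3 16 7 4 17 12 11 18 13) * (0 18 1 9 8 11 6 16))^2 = ((0 18 13 3)(1 9 8 11)(4 17 12 6 16 7))^2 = (0 13)(1 8)(3 18)(4 12 16)(6 7 17)(9 11)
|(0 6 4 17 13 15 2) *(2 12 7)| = 9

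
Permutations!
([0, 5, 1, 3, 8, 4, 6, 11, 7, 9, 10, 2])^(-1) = (1 2 11 7 8 4 5)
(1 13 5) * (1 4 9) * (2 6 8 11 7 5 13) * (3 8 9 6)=(13)(1 2 3 8 11 7 5 4 6 9)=[0, 2, 3, 8, 6, 4, 9, 5, 11, 1, 10, 7, 12, 13]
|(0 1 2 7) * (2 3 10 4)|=|(0 1 3 10 4 2 7)|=7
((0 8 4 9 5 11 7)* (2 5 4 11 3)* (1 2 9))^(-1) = ((0 8 11 7)(1 2 5 3 9 4))^(-1) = (0 7 11 8)(1 4 9 3 5 2)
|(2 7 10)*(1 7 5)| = |(1 7 10 2 5)| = 5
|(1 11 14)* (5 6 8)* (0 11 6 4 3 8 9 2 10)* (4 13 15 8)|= |(0 11 14 1 6 9 2 10)(3 4)(5 13 15 8)|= 8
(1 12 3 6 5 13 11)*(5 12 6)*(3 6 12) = [0, 12, 2, 5, 4, 13, 3, 7, 8, 9, 10, 1, 6, 11] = (1 12 6 3 5 13 11)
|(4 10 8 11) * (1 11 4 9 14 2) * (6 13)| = 30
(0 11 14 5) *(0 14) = (0 11)(5 14) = [11, 1, 2, 3, 4, 14, 6, 7, 8, 9, 10, 0, 12, 13, 5]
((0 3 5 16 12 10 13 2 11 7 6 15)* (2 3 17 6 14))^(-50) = (0 6)(2 7)(3 10 16)(5 13 12)(11 14)(15 17)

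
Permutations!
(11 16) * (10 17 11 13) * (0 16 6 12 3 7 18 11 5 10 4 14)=(0 16 13 4 14)(3 7 18 11 6 12)(5 10 17)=[16, 1, 2, 7, 14, 10, 12, 18, 8, 9, 17, 6, 3, 4, 0, 15, 13, 5, 11]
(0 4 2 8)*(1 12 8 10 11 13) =[4, 12, 10, 3, 2, 5, 6, 7, 0, 9, 11, 13, 8, 1] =(0 4 2 10 11 13 1 12 8)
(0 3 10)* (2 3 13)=(0 13 2 3 10)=[13, 1, 3, 10, 4, 5, 6, 7, 8, 9, 0, 11, 12, 2]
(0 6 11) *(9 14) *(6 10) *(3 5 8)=[10, 1, 2, 5, 4, 8, 11, 7, 3, 14, 6, 0, 12, 13, 9]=(0 10 6 11)(3 5 8)(9 14)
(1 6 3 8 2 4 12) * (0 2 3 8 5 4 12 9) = (0 2 12 1 6 8 3 5 4 9) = [2, 6, 12, 5, 9, 4, 8, 7, 3, 0, 10, 11, 1]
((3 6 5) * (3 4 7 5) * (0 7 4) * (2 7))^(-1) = (0 5 7 2)(3 6)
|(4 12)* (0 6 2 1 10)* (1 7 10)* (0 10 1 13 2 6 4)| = |(0 4 12)(1 13 2 7)| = 12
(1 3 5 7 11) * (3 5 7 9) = (1 5 9 3 7 11) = [0, 5, 2, 7, 4, 9, 6, 11, 8, 3, 10, 1]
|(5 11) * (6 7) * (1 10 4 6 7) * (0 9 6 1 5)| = 15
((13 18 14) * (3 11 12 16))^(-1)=(3 16 12 11)(13 14 18)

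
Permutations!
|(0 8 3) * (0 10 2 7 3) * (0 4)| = |(0 8 4)(2 7 3 10)| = 12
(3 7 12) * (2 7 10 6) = (2 7 12 3 10 6) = [0, 1, 7, 10, 4, 5, 2, 12, 8, 9, 6, 11, 3]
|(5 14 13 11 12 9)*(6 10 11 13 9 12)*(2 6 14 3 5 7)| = |(2 6 10 11 14 9 7)(3 5)| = 14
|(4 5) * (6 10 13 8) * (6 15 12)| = 6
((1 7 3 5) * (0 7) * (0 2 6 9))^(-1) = (0 9 6 2 1 5 3 7)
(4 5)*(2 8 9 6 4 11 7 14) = (2 8 9 6 4 5 11 7 14) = [0, 1, 8, 3, 5, 11, 4, 14, 9, 6, 10, 7, 12, 13, 2]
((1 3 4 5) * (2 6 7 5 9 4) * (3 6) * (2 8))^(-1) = (1 5 7 6)(2 8 3)(4 9)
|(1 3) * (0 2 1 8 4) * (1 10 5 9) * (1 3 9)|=|(0 2 10 5 1 9 3 8 4)|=9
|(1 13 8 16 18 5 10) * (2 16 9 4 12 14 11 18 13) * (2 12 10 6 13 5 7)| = 15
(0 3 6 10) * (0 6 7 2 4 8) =(0 3 7 2 4 8)(6 10) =[3, 1, 4, 7, 8, 5, 10, 2, 0, 9, 6]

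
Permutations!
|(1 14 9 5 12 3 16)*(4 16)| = 8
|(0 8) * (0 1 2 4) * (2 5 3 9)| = |(0 8 1 5 3 9 2 4)| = 8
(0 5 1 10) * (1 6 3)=(0 5 6 3 1 10)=[5, 10, 2, 1, 4, 6, 3, 7, 8, 9, 0]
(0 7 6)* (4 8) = (0 7 6)(4 8) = [7, 1, 2, 3, 8, 5, 0, 6, 4]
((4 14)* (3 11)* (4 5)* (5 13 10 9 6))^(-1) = (3 11)(4 5 6 9 10 13 14) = ((3 11)(4 14 13 10 9 6 5))^(-1)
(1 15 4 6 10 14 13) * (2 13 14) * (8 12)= (1 15 4 6 10 2 13)(8 12)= [0, 15, 13, 3, 6, 5, 10, 7, 12, 9, 2, 11, 8, 1, 14, 4]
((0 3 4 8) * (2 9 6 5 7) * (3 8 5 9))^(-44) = ((0 8)(2 3 4 5 7)(6 9))^(-44) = (9)(2 3 4 5 7)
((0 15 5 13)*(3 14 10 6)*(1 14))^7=((0 15 5 13)(1 14 10 6 3))^7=(0 13 5 15)(1 10 3 14 6)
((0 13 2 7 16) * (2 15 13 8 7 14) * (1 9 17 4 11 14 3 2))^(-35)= ((0 8 7 16)(1 9 17 4 11 14)(2 3)(13 15))^(-35)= (0 8 7 16)(1 9 17 4 11 14)(2 3)(13 15)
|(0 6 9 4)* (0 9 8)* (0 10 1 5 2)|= 14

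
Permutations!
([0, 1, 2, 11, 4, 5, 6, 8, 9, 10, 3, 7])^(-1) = [0, 1, 2, 10, 4, 5, 6, 11, 7, 8, 9, 3]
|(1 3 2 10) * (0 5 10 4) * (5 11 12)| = |(0 11 12 5 10 1 3 2 4)| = 9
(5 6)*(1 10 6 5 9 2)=[0, 10, 1, 3, 4, 5, 9, 7, 8, 2, 6]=(1 10 6 9 2)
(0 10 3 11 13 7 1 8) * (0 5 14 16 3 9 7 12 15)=(0 10 9 7 1 8 5 14 16 3 11 13 12 15)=[10, 8, 2, 11, 4, 14, 6, 1, 5, 7, 9, 13, 15, 12, 16, 0, 3]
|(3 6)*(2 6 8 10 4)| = |(2 6 3 8 10 4)| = 6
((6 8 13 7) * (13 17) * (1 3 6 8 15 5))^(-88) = (17)(1 6 5 3 15)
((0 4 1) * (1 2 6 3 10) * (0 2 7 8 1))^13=((0 4 7 8 1 2 6 3 10))^13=(0 1 10 8 3 7 6 4 2)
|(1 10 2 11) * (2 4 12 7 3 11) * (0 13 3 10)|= 20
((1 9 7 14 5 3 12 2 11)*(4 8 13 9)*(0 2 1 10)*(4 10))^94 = (0 3 9 11 1 14 8)(2 12 7 4 10 5 13)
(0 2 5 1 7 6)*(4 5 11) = (0 2 11 4 5 1 7 6) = [2, 7, 11, 3, 5, 1, 0, 6, 8, 9, 10, 4]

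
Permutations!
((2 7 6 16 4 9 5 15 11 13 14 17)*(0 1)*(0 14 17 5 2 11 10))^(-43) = (0 10 15 5 14 1)(2 9 4 16 6 7)(11 17 13)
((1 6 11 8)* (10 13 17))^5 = (1 6 11 8)(10 17 13)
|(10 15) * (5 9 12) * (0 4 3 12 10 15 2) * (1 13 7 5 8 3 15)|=30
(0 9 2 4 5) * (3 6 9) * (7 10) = (0 3 6 9 2 4 5)(7 10) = [3, 1, 4, 6, 5, 0, 9, 10, 8, 2, 7]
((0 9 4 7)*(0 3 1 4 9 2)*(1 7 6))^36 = ((9)(0 2)(1 4 6)(3 7))^36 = (9)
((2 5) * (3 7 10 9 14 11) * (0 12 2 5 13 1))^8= ((0 12 2 13 1)(3 7 10 9 14 11))^8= (0 13 12 1 2)(3 10 14)(7 9 11)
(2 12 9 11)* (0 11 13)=(0 11 2 12 9 13)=[11, 1, 12, 3, 4, 5, 6, 7, 8, 13, 10, 2, 9, 0]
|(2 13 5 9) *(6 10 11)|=|(2 13 5 9)(6 10 11)|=12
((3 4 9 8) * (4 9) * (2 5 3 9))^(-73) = (2 3 5)(8 9)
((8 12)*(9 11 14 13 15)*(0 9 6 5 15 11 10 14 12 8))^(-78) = ((0 9 10 14 13 11 12)(5 15 6))^(-78) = (15)(0 12 11 13 14 10 9)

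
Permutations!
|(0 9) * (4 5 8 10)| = 4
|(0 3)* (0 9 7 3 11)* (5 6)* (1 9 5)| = |(0 11)(1 9 7 3 5 6)| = 6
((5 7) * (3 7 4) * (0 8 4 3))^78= ((0 8 4)(3 7 5))^78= (8)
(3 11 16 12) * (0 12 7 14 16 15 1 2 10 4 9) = (0 12 3 11 15 1 2 10 4 9)(7 14 16) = [12, 2, 10, 11, 9, 5, 6, 14, 8, 0, 4, 15, 3, 13, 16, 1, 7]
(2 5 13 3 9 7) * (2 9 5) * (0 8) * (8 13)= (0 13 3 5 8)(7 9)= [13, 1, 2, 5, 4, 8, 6, 9, 0, 7, 10, 11, 12, 3]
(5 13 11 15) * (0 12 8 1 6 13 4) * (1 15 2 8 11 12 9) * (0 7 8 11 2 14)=(0 9 1 6 13 12 2 11 14)(4 7 8 15 5)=[9, 6, 11, 3, 7, 4, 13, 8, 15, 1, 10, 14, 2, 12, 0, 5]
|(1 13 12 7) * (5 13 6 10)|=|(1 6 10 5 13 12 7)|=7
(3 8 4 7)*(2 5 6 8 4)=(2 5 6 8)(3 4 7)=[0, 1, 5, 4, 7, 6, 8, 3, 2]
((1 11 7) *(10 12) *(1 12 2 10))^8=(12)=((1 11 7 12)(2 10))^8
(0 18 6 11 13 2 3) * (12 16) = (0 18 6 11 13 2 3)(12 16) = [18, 1, 3, 0, 4, 5, 11, 7, 8, 9, 10, 13, 16, 2, 14, 15, 12, 17, 6]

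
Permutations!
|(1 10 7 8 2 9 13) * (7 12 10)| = 6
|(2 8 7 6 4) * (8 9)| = |(2 9 8 7 6 4)| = 6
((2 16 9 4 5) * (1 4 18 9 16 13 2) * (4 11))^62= ((1 11 4 5)(2 13)(9 18))^62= (18)(1 4)(5 11)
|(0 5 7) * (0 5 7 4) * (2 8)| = |(0 7 5 4)(2 8)| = 4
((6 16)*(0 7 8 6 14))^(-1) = ((0 7 8 6 16 14))^(-1) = (0 14 16 6 8 7)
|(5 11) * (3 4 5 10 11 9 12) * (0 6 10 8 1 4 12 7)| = 10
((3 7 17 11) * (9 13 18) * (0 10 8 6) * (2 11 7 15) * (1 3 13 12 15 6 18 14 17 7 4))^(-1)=((0 10 8 18 9 12 15 2 11 13 14 17 4 1 3 6))^(-1)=(0 6 3 1 4 17 14 13 11 2 15 12 9 18 8 10)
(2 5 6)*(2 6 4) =(6)(2 5 4) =[0, 1, 5, 3, 2, 4, 6]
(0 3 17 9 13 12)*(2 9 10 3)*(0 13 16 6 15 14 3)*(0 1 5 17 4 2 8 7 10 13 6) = (0 8 7 10 1 5 17 13 12 6 15 14 3 4 2 9 16) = [8, 5, 9, 4, 2, 17, 15, 10, 7, 16, 1, 11, 6, 12, 3, 14, 0, 13]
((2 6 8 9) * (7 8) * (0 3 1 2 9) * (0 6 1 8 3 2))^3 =((9)(0 2 1)(3 8 6 7))^3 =(9)(3 7 6 8)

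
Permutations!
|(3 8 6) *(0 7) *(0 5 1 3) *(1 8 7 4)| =8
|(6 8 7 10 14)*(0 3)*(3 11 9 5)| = |(0 11 9 5 3)(6 8 7 10 14)| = 5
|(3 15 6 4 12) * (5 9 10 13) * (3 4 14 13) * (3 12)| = 10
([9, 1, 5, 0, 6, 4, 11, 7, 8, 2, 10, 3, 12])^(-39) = (12)(0 9 2 5 4 6 11 3)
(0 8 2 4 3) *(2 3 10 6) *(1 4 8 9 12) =(0 9 12 1 4 10 6 2 8 3) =[9, 4, 8, 0, 10, 5, 2, 7, 3, 12, 6, 11, 1]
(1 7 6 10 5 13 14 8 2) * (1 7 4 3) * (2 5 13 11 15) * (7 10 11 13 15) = (1 4 3)(2 10 15)(5 13 14 8)(6 11 7) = [0, 4, 10, 1, 3, 13, 11, 6, 5, 9, 15, 7, 12, 14, 8, 2]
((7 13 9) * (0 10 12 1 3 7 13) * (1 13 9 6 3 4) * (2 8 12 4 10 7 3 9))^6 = (13)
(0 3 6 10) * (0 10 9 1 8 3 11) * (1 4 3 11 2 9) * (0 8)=(0 2 9 4 3 6 1)(8 11)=[2, 0, 9, 6, 3, 5, 1, 7, 11, 4, 10, 8]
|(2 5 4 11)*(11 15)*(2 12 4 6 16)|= |(2 5 6 16)(4 15 11 12)|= 4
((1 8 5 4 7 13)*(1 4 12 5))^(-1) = (1 8)(4 13 7)(5 12)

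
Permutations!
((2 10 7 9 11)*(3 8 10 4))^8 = (11) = ((2 4 3 8 10 7 9 11))^8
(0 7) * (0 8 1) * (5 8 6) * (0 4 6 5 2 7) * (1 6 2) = [0, 4, 7, 3, 2, 8, 1, 5, 6] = (1 4 2 7 5 8 6)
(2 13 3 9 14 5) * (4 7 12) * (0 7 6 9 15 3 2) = (0 7 12 4 6 9 14 5)(2 13)(3 15) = [7, 1, 13, 15, 6, 0, 9, 12, 8, 14, 10, 11, 4, 2, 5, 3]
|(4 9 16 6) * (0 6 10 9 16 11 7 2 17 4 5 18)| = 8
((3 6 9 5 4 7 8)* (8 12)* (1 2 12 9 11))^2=(1 12 3 11 2 8 6)(4 9)(5 7)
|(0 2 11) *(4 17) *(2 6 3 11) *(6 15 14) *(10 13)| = 6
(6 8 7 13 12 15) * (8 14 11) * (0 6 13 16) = (0 6 14 11 8 7 16)(12 15 13) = [6, 1, 2, 3, 4, 5, 14, 16, 7, 9, 10, 8, 15, 12, 11, 13, 0]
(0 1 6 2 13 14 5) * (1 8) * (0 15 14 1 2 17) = (0 8 2 13 1 6 17)(5 15 14) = [8, 6, 13, 3, 4, 15, 17, 7, 2, 9, 10, 11, 12, 1, 5, 14, 16, 0]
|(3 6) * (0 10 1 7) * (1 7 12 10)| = 10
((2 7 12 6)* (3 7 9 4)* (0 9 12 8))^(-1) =((0 9 4 3 7 8)(2 12 6))^(-1) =(0 8 7 3 4 9)(2 6 12)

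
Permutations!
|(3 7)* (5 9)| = 2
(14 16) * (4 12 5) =[0, 1, 2, 3, 12, 4, 6, 7, 8, 9, 10, 11, 5, 13, 16, 15, 14] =(4 12 5)(14 16)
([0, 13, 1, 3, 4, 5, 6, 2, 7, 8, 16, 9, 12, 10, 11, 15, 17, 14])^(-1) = [0, 2, 7, 3, 4, 5, 6, 8, 9, 11, 13, 14, 12, 1, 17, 15, 10, 16]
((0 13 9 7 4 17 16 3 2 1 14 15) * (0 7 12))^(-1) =((0 13 9 12)(1 14 15 7 4 17 16 3 2))^(-1) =(0 12 9 13)(1 2 3 16 17 4 7 15 14)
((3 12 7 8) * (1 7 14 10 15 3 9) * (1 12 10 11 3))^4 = (1 12 10 8 11)(3 7 14 15 9)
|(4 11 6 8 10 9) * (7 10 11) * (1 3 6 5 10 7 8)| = 6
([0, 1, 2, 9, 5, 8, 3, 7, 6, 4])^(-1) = [0, 1, 2, 6, 9, 4, 8, 7, 5, 3]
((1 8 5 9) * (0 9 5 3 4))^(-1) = (0 4 3 8 1 9)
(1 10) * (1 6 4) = [0, 10, 2, 3, 1, 5, 4, 7, 8, 9, 6] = (1 10 6 4)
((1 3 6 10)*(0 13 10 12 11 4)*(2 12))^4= (0 3 11 10 2)(1 12 13 6 4)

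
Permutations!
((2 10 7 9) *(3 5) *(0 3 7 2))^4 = ((0 3 5 7 9)(2 10))^4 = (10)(0 9 7 5 3)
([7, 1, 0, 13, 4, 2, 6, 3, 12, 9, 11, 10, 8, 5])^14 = [3, 1, 7, 5, 4, 0, 6, 13, 8, 9, 10, 11, 12, 2]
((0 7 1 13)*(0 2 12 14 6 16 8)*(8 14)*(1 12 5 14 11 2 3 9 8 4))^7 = (0 9 13 4 7 8 3 1 12)(2 5 14 6 16 11) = ((0 7 12 4 1 13 3 9 8)(2 5 14 6 16 11))^7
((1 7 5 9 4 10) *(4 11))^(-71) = (1 10 4 11 9 5 7)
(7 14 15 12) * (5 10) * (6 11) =(5 10)(6 11)(7 14 15 12) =[0, 1, 2, 3, 4, 10, 11, 14, 8, 9, 5, 6, 7, 13, 15, 12]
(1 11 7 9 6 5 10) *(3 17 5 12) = [0, 11, 2, 17, 4, 10, 12, 9, 8, 6, 1, 7, 3, 13, 14, 15, 16, 5] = (1 11 7 9 6 12 3 17 5 10)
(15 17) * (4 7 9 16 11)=(4 7 9 16 11)(15 17)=[0, 1, 2, 3, 7, 5, 6, 9, 8, 16, 10, 4, 12, 13, 14, 17, 11, 15]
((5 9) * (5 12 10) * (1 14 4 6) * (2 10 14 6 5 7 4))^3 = (1 6)(2 4 12 10 5 14 7 9)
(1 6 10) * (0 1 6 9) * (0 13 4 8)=(0 1 9 13 4 8)(6 10)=[1, 9, 2, 3, 8, 5, 10, 7, 0, 13, 6, 11, 12, 4]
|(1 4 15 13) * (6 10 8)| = 12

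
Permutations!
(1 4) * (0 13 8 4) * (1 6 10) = (0 13 8 4 6 10 1) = [13, 0, 2, 3, 6, 5, 10, 7, 4, 9, 1, 11, 12, 8]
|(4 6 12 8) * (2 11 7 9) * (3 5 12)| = 12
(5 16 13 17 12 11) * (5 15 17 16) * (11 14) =[0, 1, 2, 3, 4, 5, 6, 7, 8, 9, 10, 15, 14, 16, 11, 17, 13, 12] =(11 15 17 12 14)(13 16)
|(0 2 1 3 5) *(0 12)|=|(0 2 1 3 5 12)|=6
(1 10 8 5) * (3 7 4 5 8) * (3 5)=[0, 10, 2, 7, 3, 1, 6, 4, 8, 9, 5]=(1 10 5)(3 7 4)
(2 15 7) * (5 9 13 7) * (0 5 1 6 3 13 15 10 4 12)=[5, 6, 10, 13, 12, 9, 3, 2, 8, 15, 4, 11, 0, 7, 14, 1]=(0 5 9 15 1 6 3 13 7 2 10 4 12)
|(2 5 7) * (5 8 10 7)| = 4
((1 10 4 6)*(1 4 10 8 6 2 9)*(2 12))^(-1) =((1 8 6 4 12 2 9))^(-1) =(1 9 2 12 4 6 8)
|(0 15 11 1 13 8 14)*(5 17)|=14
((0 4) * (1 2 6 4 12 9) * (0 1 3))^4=((0 12 9 3)(1 2 6 4))^4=(12)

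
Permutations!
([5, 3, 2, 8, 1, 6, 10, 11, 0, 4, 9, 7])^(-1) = (0 8 3 1 4 9 10 6 5)(7 11)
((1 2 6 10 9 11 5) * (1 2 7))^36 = ((1 7)(2 6 10 9 11 5))^36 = (11)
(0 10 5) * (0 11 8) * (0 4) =[10, 1, 2, 3, 0, 11, 6, 7, 4, 9, 5, 8] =(0 10 5 11 8 4)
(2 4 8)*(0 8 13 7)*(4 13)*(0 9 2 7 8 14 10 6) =[14, 1, 13, 3, 4, 5, 0, 9, 7, 2, 6, 11, 12, 8, 10] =(0 14 10 6)(2 13 8 7 9)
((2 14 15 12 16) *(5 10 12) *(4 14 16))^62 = ((2 16)(4 14 15 5 10 12))^62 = (16)(4 15 10)(5 12 14)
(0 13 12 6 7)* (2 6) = [13, 1, 6, 3, 4, 5, 7, 0, 8, 9, 10, 11, 2, 12] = (0 13 12 2 6 7)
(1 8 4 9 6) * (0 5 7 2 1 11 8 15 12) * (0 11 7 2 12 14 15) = (0 5 2 1)(4 9 6 7 12 11 8)(14 15) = [5, 0, 1, 3, 9, 2, 7, 12, 4, 6, 10, 8, 11, 13, 15, 14]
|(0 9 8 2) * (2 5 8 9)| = |(9)(0 2)(5 8)| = 2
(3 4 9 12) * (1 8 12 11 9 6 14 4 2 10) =(1 8 12 3 2 10)(4 6 14)(9 11) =[0, 8, 10, 2, 6, 5, 14, 7, 12, 11, 1, 9, 3, 13, 4]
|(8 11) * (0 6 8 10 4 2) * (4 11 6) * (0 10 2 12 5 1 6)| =|(0 4 12 5 1 6 8)(2 10 11)| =21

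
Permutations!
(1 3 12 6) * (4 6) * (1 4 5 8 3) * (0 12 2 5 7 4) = (0 12 7 4 6)(2 5 8 3) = [12, 1, 5, 2, 6, 8, 0, 4, 3, 9, 10, 11, 7]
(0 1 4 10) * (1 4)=(0 4 10)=[4, 1, 2, 3, 10, 5, 6, 7, 8, 9, 0]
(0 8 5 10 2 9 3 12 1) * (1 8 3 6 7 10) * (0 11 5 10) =[3, 11, 9, 12, 4, 1, 7, 0, 10, 6, 2, 5, 8] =(0 3 12 8 10 2 9 6 7)(1 11 5)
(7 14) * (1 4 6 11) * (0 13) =[13, 4, 2, 3, 6, 5, 11, 14, 8, 9, 10, 1, 12, 0, 7] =(0 13)(1 4 6 11)(7 14)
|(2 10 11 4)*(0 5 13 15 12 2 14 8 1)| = |(0 5 13 15 12 2 10 11 4 14 8 1)| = 12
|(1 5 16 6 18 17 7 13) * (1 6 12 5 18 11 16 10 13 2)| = 35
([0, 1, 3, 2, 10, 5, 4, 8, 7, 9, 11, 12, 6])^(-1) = [0, 1, 3, 2, 6, 5, 12, 8, 7, 9, 4, 10, 11]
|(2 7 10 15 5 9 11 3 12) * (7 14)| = 10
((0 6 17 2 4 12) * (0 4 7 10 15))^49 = (17)(4 12)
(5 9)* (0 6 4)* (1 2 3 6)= [1, 2, 3, 6, 0, 9, 4, 7, 8, 5]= (0 1 2 3 6 4)(5 9)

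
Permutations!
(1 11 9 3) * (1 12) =(1 11 9 3 12) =[0, 11, 2, 12, 4, 5, 6, 7, 8, 3, 10, 9, 1]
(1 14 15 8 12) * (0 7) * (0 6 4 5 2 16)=(0 7 6 4 5 2 16)(1 14 15 8 12)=[7, 14, 16, 3, 5, 2, 4, 6, 12, 9, 10, 11, 1, 13, 15, 8, 0]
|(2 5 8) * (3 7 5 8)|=|(2 8)(3 7 5)|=6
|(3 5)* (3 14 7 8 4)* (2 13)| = |(2 13)(3 5 14 7 8 4)| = 6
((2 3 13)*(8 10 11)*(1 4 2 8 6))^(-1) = (1 6 11 10 8 13 3 2 4)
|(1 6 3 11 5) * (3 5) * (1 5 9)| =|(1 6 9)(3 11)| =6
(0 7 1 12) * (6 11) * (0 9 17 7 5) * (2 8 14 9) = (0 5)(1 12 2 8 14 9 17 7)(6 11) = [5, 12, 8, 3, 4, 0, 11, 1, 14, 17, 10, 6, 2, 13, 9, 15, 16, 7]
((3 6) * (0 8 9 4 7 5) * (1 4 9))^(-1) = ((9)(0 8 1 4 7 5)(3 6))^(-1) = (9)(0 5 7 4 1 8)(3 6)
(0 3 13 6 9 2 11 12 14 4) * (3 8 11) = (0 8 11 12 14 4)(2 3 13 6 9) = [8, 1, 3, 13, 0, 5, 9, 7, 11, 2, 10, 12, 14, 6, 4]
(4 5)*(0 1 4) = [1, 4, 2, 3, 5, 0] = (0 1 4 5)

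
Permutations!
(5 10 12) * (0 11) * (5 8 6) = (0 11)(5 10 12 8 6) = [11, 1, 2, 3, 4, 10, 5, 7, 6, 9, 12, 0, 8]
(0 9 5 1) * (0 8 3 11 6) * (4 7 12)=(0 9 5 1 8 3 11 6)(4 7 12)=[9, 8, 2, 11, 7, 1, 0, 12, 3, 5, 10, 6, 4]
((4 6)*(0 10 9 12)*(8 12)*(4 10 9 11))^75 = ((0 9 8 12)(4 6 10 11))^75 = (0 12 8 9)(4 11 10 6)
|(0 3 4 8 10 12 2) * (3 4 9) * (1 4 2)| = 10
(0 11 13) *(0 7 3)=[11, 1, 2, 0, 4, 5, 6, 3, 8, 9, 10, 13, 12, 7]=(0 11 13 7 3)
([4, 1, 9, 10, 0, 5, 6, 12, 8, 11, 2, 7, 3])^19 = (0 4)(2 3 7 9 10 12 11)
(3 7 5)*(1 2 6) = (1 2 6)(3 7 5) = [0, 2, 6, 7, 4, 3, 1, 5]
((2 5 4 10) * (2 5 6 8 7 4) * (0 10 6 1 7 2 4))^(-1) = ((0 10 5 4 6 8 2 1 7))^(-1) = (0 7 1 2 8 6 4 5 10)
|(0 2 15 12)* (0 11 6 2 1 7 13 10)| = 5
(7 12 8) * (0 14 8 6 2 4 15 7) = (0 14 8)(2 4 15 7 12 6) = [14, 1, 4, 3, 15, 5, 2, 12, 0, 9, 10, 11, 6, 13, 8, 7]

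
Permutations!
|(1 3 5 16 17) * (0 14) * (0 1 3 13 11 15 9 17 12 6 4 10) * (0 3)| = 56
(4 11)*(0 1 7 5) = (0 1 7 5)(4 11) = [1, 7, 2, 3, 11, 0, 6, 5, 8, 9, 10, 4]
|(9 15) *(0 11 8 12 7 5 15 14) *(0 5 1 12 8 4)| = 12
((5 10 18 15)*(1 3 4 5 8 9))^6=((1 3 4 5 10 18 15 8 9))^6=(1 15 5)(3 8 10)(4 9 18)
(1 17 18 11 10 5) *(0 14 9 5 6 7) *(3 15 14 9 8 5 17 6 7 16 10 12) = (0 9 17 18 11 12 3 15 14 8 5 1 6 16 10 7) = [9, 6, 2, 15, 4, 1, 16, 0, 5, 17, 7, 12, 3, 13, 8, 14, 10, 18, 11]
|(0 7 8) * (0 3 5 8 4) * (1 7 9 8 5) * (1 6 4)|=|(0 9 8 3 6 4)(1 7)|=6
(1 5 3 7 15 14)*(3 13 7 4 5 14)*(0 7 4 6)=(0 7 15 3 6)(1 14)(4 5 13)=[7, 14, 2, 6, 5, 13, 0, 15, 8, 9, 10, 11, 12, 4, 1, 3]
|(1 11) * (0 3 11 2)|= |(0 3 11 1 2)|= 5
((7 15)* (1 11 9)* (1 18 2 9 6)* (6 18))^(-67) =((1 11 18 2 9 6)(7 15))^(-67) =(1 6 9 2 18 11)(7 15)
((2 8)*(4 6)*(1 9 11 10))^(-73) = (1 10 11 9)(2 8)(4 6)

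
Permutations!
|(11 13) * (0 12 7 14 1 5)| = 6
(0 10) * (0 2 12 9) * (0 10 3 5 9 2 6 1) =(0 3 5 9 10 6 1)(2 12) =[3, 0, 12, 5, 4, 9, 1, 7, 8, 10, 6, 11, 2]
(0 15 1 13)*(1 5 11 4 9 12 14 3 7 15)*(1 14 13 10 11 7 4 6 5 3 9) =[14, 10, 2, 4, 1, 7, 5, 15, 8, 12, 11, 6, 13, 0, 9, 3] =(0 14 9 12 13)(1 10 11 6 5 7 15 3 4)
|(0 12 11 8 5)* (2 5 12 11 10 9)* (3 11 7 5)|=|(0 7 5)(2 3 11 8 12 10 9)|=21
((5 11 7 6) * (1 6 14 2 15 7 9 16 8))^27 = (1 8 16 9 11 5 6)(2 14 7 15)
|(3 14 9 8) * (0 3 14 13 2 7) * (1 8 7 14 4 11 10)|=35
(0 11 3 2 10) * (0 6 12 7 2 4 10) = (0 11 3 4 10 6 12 7 2) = [11, 1, 0, 4, 10, 5, 12, 2, 8, 9, 6, 3, 7]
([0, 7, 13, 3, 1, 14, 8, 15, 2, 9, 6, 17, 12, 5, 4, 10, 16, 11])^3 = (1 10 2 14 7 6 13 4 15 8 5)(11 17)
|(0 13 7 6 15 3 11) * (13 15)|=12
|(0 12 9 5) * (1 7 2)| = |(0 12 9 5)(1 7 2)| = 12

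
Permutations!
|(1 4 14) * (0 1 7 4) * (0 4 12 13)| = |(0 1 4 14 7 12 13)| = 7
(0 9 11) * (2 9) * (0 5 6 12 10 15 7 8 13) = (0 2 9 11 5 6 12 10 15 7 8 13) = [2, 1, 9, 3, 4, 6, 12, 8, 13, 11, 15, 5, 10, 0, 14, 7]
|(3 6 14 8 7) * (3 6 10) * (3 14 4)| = |(3 10 14 8 7 6 4)| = 7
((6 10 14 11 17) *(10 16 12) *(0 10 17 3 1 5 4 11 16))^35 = (17)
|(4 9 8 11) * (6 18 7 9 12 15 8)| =20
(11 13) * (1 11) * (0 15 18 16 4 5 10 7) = [15, 11, 2, 3, 5, 10, 6, 0, 8, 9, 7, 13, 12, 1, 14, 18, 4, 17, 16] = (0 15 18 16 4 5 10 7)(1 11 13)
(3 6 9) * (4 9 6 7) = [0, 1, 2, 7, 9, 5, 6, 4, 8, 3] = (3 7 4 9)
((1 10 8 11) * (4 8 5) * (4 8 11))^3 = (1 8)(4 10)(5 11)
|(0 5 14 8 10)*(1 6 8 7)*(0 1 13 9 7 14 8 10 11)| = 12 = |(14)(0 5 8 11)(1 6 10)(7 13 9)|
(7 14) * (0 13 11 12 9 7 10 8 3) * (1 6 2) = (0 13 11 12 9 7 14 10 8 3)(1 6 2) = [13, 6, 1, 0, 4, 5, 2, 14, 3, 7, 8, 12, 9, 11, 10]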